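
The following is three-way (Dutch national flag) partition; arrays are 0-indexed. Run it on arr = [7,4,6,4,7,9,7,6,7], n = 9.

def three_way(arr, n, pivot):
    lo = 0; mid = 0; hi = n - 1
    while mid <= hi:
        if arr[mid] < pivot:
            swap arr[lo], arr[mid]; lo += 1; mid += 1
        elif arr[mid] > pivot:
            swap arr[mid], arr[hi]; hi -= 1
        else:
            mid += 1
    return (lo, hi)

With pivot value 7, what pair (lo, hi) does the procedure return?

lo=0 mid=0 hi=8
7=7: mid=1
4<7: swap(0,1), lo=1 mid=2 ⇒ [4,7,6,4,7,9,7,6,7]
6<7: swap(1,2), lo=2 mid=3 ⇒ [4,6,7,4,7,9,7,6,7]
4<7: swap(2,3), lo=3 mid=4 ⇒ [4,6,4,7,7,9,7,6,7]
7=7: mid=5
9>7: swap(5,8), hi=7 ⇒ [4,6,4,7,7,7,7,6,9]
7=7: mid=6
7=7: mid=7
6<7: swap(3,7), lo=4 mid=8 ⇒ [4,6,4,6,7,7,7,7,9]
done. lo=4 hi=7; arr=[4,6,4,6,7,7,7,7,9]

(4, 7)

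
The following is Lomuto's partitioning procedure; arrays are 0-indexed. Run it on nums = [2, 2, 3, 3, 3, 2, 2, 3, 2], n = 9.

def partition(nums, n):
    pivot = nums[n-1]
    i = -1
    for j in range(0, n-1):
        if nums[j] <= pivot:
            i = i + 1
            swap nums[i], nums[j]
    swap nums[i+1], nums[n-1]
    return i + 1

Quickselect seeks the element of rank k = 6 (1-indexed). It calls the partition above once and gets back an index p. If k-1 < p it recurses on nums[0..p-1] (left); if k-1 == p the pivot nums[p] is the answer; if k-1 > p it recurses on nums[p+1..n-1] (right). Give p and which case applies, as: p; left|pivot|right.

pivot=2, i=-1
j=0: 2≤2, i=0, swap(0,0) ⇒ [2, 2, 3, 3, 3, 2, 2, 3, 2]
j=1: 2≤2, i=1, swap(1,1) ⇒ [2, 2, 3, 3, 3, 2, 2, 3, 2]
j=2: 3>2, skip
j=3: 3>2, skip
j=4: 3>2, skip
j=5: 2≤2, i=2, swap(2,5) ⇒ [2, 2, 2, 3, 3, 3, 2, 3, 2]
j=6: 2≤2, i=3, swap(3,6) ⇒ [2, 2, 2, 2, 3, 3, 3, 3, 2]
j=7: 3>2, skip
swap(4,8) ⇒ [2, 2, 2, 2, 2, 3, 3, 3, 3]; return 4
p = 4; k-1 = 5 > 4 ⇒ right

4; right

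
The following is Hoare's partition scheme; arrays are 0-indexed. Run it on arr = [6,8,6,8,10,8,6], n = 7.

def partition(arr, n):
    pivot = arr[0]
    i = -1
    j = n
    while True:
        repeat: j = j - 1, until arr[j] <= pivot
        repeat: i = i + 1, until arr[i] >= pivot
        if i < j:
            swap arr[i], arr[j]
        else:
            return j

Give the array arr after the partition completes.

pivot = arr[0] = 6; i = -1, j = 7
j→6 (arr[6]=6≤6), i→0 (arr[0]=6≥6); i<j, swap → [6,8,6,8,10,8,6]
j→2 (arr[2]=6≤6), i→1 (arr[1]=8≥6); i<j, swap → [6,6,8,8,10,8,6]
j→1, i→2; i≥j, return j=1. arr = [6,6,8,8,10,8,6]

[6,6,8,8,10,8,6]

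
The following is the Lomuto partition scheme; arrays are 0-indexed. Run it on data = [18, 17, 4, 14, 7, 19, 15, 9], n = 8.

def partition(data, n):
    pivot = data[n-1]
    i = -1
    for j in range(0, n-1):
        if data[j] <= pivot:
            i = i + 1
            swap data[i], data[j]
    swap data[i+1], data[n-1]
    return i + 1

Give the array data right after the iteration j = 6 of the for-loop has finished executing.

[4, 7, 18, 14, 17, 19, 15, 9]

pivot = data[7] = 9; i = -1
j=0: data[0]=18 > 9 → no swap
j=1: data[1]=17 > 9 → no swap
j=2: data[2]=4 ≤ 9 → i=0, swap data[0],data[2] → [4, 17, 18, 14, 7, 19, 15, 9]
j=3: data[3]=14 > 9 → no swap
j=4: data[4]=7 ≤ 9 → i=1, swap data[1],data[4] → [4, 7, 18, 14, 17, 19, 15, 9]
j=5: data[5]=19 > 9 → no swap
j=6: data[6]=15 > 9 → no swap
(after j=6) data = [4, 7, 18, 14, 17, 19, 15, 9]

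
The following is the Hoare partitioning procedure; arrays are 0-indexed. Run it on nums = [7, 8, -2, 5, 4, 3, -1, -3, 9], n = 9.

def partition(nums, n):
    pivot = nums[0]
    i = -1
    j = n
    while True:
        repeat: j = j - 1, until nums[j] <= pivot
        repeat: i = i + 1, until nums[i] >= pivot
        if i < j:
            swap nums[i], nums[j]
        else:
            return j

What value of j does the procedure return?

5

pivot = nums[0] = 7; i = -1, j = 9
j→7 (nums[7]=-3≤7), i→0 (nums[0]=7≥7); i<j, swap → [-3, 8, -2, 5, 4, 3, -1, 7, 9]
j→6 (nums[6]=-1≤7), i→1 (nums[1]=8≥7); i<j, swap → [-3, -1, -2, 5, 4, 3, 8, 7, 9]
j→5, i→6; i≥j, return j=5. nums = [-3, -1, -2, 5, 4, 3, 8, 7, 9]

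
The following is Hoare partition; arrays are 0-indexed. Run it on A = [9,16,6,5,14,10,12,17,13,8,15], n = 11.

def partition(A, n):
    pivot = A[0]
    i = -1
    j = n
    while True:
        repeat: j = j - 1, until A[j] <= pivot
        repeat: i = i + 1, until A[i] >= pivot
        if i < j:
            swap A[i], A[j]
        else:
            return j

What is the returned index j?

2

pivot = A[0] = 9; i = -1, j = 11
j→9 (A[9]=8≤9), i→0 (A[0]=9≥9); i<j, swap → [8,16,6,5,14,10,12,17,13,9,15]
j→3 (A[3]=5≤9), i→1 (A[1]=16≥9); i<j, swap → [8,5,6,16,14,10,12,17,13,9,15]
j→2, i→3; i≥j, return j=2. A = [8,5,6,16,14,10,12,17,13,9,15]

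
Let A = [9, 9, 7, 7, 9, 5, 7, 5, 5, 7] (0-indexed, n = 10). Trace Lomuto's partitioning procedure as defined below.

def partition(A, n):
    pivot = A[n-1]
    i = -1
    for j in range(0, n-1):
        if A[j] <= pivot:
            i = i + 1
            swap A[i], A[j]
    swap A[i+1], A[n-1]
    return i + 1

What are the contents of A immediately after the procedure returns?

pivot=7, i=-1
j=0: 9>7, skip
j=1: 9>7, skip
j=2: 7≤7, i=0, swap(0,2) ⇒ [7, 9, 9, 7, 9, 5, 7, 5, 5, 7]
j=3: 7≤7, i=1, swap(1,3) ⇒ [7, 7, 9, 9, 9, 5, 7, 5, 5, 7]
j=4: 9>7, skip
j=5: 5≤7, i=2, swap(2,5) ⇒ [7, 7, 5, 9, 9, 9, 7, 5, 5, 7]
j=6: 7≤7, i=3, swap(3,6) ⇒ [7, 7, 5, 7, 9, 9, 9, 5, 5, 7]
j=7: 5≤7, i=4, swap(4,7) ⇒ [7, 7, 5, 7, 5, 9, 9, 9, 5, 7]
j=8: 5≤7, i=5, swap(5,8) ⇒ [7, 7, 5, 7, 5, 5, 9, 9, 9, 7]
swap(6,9) ⇒ [7, 7, 5, 7, 5, 5, 7, 9, 9, 9]; return 6

[7, 7, 5, 7, 5, 5, 7, 9, 9, 9]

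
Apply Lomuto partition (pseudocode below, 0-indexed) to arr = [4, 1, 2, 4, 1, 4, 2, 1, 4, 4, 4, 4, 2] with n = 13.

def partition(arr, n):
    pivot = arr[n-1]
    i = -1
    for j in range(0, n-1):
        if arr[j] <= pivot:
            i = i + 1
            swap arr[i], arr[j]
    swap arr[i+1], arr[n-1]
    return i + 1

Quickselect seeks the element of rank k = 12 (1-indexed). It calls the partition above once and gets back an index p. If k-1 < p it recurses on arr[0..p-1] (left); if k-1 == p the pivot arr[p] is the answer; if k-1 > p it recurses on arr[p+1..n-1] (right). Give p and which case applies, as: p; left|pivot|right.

pivot=2, i=-1
j=0: 4>2, skip
j=1: 1≤2, i=0, swap(0,1) ⇒ [1, 4, 2, 4, 1, 4, 2, 1, 4, 4, 4, 4, 2]
j=2: 2≤2, i=1, swap(1,2) ⇒ [1, 2, 4, 4, 1, 4, 2, 1, 4, 4, 4, 4, 2]
j=3: 4>2, skip
j=4: 1≤2, i=2, swap(2,4) ⇒ [1, 2, 1, 4, 4, 4, 2, 1, 4, 4, 4, 4, 2]
j=5: 4>2, skip
j=6: 2≤2, i=3, swap(3,6) ⇒ [1, 2, 1, 2, 4, 4, 4, 1, 4, 4, 4, 4, 2]
j=7: 1≤2, i=4, swap(4,7) ⇒ [1, 2, 1, 2, 1, 4, 4, 4, 4, 4, 4, 4, 2]
j=8: 4>2, skip
j=9: 4>2, skip
j=10: 4>2, skip
j=11: 4>2, skip
swap(5,12) ⇒ [1, 2, 1, 2, 1, 2, 4, 4, 4, 4, 4, 4, 4]; return 5
p = 5; k-1 = 11 > 5 ⇒ right

5; right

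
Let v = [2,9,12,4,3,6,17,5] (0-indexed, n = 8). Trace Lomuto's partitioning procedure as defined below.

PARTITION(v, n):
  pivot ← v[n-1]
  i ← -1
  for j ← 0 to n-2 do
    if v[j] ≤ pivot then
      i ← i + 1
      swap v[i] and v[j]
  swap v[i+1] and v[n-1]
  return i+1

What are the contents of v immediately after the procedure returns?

[2,4,3,5,12,6,17,9]

pivot = v[7] = 5; i = -1
j=0: v[0]=2 ≤ 5 → i=0, swap v[0],v[0] (no change) → [2,9,12,4,3,6,17,5]
j=1: v[1]=9 > 5 → no swap
j=2: v[2]=12 > 5 → no swap
j=3: v[3]=4 ≤ 5 → i=1, swap v[1],v[3] → [2,4,12,9,3,6,17,5]
j=4: v[4]=3 ≤ 5 → i=2, swap v[2],v[4] → [2,4,3,9,12,6,17,5]
j=5: v[5]=6 > 5 → no swap
j=6: v[6]=17 > 5 → no swap
final swap v[3],v[7] → [2,4,3,5,12,6,17,9]; return 3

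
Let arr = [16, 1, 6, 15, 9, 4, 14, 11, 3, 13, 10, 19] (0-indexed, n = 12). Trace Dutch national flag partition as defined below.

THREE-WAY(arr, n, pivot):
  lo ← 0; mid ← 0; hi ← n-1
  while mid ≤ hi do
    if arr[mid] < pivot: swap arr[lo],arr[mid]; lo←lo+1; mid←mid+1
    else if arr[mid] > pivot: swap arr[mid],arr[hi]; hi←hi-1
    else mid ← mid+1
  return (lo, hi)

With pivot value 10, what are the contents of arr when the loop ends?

pivot = 10; lo=0, mid=0, hi=11
arr[mid]=16>10: swap arr[0],arr[11]; hi=10 → [19, 1, 6, 15, 9, 4, 14, 11, 3, 13, 10, 16]
arr[mid]=19>10: swap arr[0],arr[10]; hi=9 → [10, 1, 6, 15, 9, 4, 14, 11, 3, 13, 19, 16]
arr[mid]=10=10: mid=1
arr[mid]=1<10: swap arr[0],arr[1]; lo=1,mid=2 → [1, 10, 6, 15, 9, 4, 14, 11, 3, 13, 19, 16]
arr[mid]=6<10: swap arr[1],arr[2]; lo=2,mid=3 → [1, 6, 10, 15, 9, 4, 14, 11, 3, 13, 19, 16]
arr[mid]=15>10: swap arr[3],arr[9]; hi=8 → [1, 6, 10, 13, 9, 4, 14, 11, 3, 15, 19, 16]
arr[mid]=13>10: swap arr[3],arr[8]; hi=7 → [1, 6, 10, 3, 9, 4, 14, 11, 13, 15, 19, 16]
arr[mid]=3<10: swap arr[2],arr[3]; lo=3,mid=4 → [1, 6, 3, 10, 9, 4, 14, 11, 13, 15, 19, 16]
arr[mid]=9<10: swap arr[3],arr[4]; lo=4,mid=5 → [1, 6, 3, 9, 10, 4, 14, 11, 13, 15, 19, 16]
arr[mid]=4<10: swap arr[4],arr[5]; lo=5,mid=6 → [1, 6, 3, 9, 4, 10, 14, 11, 13, 15, 19, 16]
arr[mid]=14>10: swap arr[6],arr[7]; hi=6 → [1, 6, 3, 9, 4, 10, 11, 14, 13, 15, 19, 16]
arr[mid]=11>10: swap arr[6],arr[6]; hi=5 → [1, 6, 3, 9, 4, 10, 11, 14, 13, 15, 19, 16]
end: lo=5, hi=5; arr = [1, 6, 3, 9, 4, 10, 11, 14, 13, 15, 19, 16]

[1, 6, 3, 9, 4, 10, 11, 14, 13, 15, 19, 16]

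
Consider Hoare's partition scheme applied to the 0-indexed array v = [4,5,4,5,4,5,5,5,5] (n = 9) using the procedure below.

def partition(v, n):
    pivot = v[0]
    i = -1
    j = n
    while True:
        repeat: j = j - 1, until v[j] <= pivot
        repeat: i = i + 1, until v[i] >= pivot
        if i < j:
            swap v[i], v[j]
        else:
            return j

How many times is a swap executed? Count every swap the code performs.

2

pivot = v[0] = 4; i = -1, j = 9
j→4 (v[4]=4≤4), i→0 (v[0]=4≥4); i<j, swap → [4,5,4,5,4,5,5,5,5]
j→2 (v[2]=4≤4), i→1 (v[1]=5≥4); i<j, swap → [4,4,5,5,4,5,5,5,5]
j→1, i→2; i≥j, return j=1. v = [4,4,5,5,4,5,5,5,5]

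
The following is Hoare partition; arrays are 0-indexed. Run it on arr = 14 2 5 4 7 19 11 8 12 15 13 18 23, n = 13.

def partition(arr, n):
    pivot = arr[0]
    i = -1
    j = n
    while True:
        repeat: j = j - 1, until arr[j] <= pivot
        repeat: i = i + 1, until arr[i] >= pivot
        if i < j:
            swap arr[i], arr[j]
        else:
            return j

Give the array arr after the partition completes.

pivot=14
j stops at 10 (13), i stops at 0 (14); swap ⇒ 13 2 5 4 7 19 11 8 12 15 14 18 23
j stops at 8 (12), i stops at 5 (19); swap ⇒ 13 2 5 4 7 12 11 8 19 15 14 18 23
j stops at 7, i stops at 8; i≥j ⇒ return 7. arr=13 2 5 4 7 12 11 8 19 15 14 18 23

13 2 5 4 7 12 11 8 19 15 14 18 23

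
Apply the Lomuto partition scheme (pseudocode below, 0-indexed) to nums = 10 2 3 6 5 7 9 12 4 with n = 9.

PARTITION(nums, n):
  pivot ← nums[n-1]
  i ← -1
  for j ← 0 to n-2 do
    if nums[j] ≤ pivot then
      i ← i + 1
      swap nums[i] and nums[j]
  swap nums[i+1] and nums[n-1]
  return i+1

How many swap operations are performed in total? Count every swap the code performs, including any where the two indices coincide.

3

pivot=4, i=-1
j=0: 10>4, skip
j=1: 2≤4, i=0, swap(0,1) ⇒ 2 10 3 6 5 7 9 12 4
j=2: 3≤4, i=1, swap(1,2) ⇒ 2 3 10 6 5 7 9 12 4
j=3: 6>4, skip
j=4: 5>4, skip
j=5: 7>4, skip
j=6: 9>4, skip
j=7: 12>4, skip
swap(2,8) ⇒ 2 3 4 6 5 7 9 12 10; return 2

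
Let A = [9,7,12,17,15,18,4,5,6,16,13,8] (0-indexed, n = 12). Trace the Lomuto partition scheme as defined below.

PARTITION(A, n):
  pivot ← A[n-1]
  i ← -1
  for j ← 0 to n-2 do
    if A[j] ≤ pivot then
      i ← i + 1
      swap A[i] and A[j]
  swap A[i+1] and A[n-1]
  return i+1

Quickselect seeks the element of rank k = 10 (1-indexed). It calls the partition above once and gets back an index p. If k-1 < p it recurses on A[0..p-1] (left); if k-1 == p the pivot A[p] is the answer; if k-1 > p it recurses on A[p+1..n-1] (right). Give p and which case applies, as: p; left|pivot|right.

pivot = A[11] = 8; i = -1
j=0: A[0]=9 > 8 → no swap
j=1: A[1]=7 ≤ 8 → i=0, swap A[0],A[1] → [7,9,12,17,15,18,4,5,6,16,13,8]
j=2: A[2]=12 > 8 → no swap
j=3: A[3]=17 > 8 → no swap
j=4: A[4]=15 > 8 → no swap
j=5: A[5]=18 > 8 → no swap
j=6: A[6]=4 ≤ 8 → i=1, swap A[1],A[6] → [7,4,12,17,15,18,9,5,6,16,13,8]
j=7: A[7]=5 ≤ 8 → i=2, swap A[2],A[7] → [7,4,5,17,15,18,9,12,6,16,13,8]
j=8: A[8]=6 ≤ 8 → i=3, swap A[3],A[8] → [7,4,5,6,15,18,9,12,17,16,13,8]
j=9: A[9]=16 > 8 → no swap
j=10: A[10]=13 > 8 → no swap
final swap A[4],A[11] → [7,4,5,6,8,18,9,12,17,16,13,15]; return 4
p = 4; k-1 = 9 > 4 ⇒ right

4; right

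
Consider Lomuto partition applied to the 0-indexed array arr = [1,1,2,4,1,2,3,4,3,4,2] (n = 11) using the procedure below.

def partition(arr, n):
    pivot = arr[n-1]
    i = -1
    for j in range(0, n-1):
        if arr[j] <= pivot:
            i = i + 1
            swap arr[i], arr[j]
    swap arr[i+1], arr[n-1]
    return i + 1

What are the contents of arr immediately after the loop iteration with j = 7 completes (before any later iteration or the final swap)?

pivot = arr[10] = 2; i = -1
j=0: arr[0]=1 ≤ 2 → i=0, swap arr[0],arr[0] (no change) → [1,1,2,4,1,2,3,4,3,4,2]
j=1: arr[1]=1 ≤ 2 → i=1, swap arr[1],arr[1] (no change) → [1,1,2,4,1,2,3,4,3,4,2]
j=2: arr[2]=2 ≤ 2 → i=2, swap arr[2],arr[2] (no change) → [1,1,2,4,1,2,3,4,3,4,2]
j=3: arr[3]=4 > 2 → no swap
j=4: arr[4]=1 ≤ 2 → i=3, swap arr[3],arr[4] → [1,1,2,1,4,2,3,4,3,4,2]
j=5: arr[5]=2 ≤ 2 → i=4, swap arr[4],arr[5] → [1,1,2,1,2,4,3,4,3,4,2]
j=6: arr[6]=3 > 2 → no swap
j=7: arr[7]=4 > 2 → no swap
(after j=7) arr = [1,1,2,1,2,4,3,4,3,4,2]

[1,1,2,1,2,4,3,4,3,4,2]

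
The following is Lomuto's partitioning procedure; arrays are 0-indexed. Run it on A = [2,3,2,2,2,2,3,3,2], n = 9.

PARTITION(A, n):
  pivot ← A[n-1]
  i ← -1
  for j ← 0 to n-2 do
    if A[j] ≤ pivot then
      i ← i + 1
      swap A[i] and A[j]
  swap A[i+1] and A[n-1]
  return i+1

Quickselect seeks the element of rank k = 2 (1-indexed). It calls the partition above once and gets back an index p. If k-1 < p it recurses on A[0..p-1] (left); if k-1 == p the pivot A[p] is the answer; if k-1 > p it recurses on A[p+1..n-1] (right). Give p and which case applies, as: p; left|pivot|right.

5; left

pivot = A[8] = 2; i = -1
j=0: A[0]=2 ≤ 2 → i=0, swap A[0],A[0] (no change) → [2,3,2,2,2,2,3,3,2]
j=1: A[1]=3 > 2 → no swap
j=2: A[2]=2 ≤ 2 → i=1, swap A[1],A[2] → [2,2,3,2,2,2,3,3,2]
j=3: A[3]=2 ≤ 2 → i=2, swap A[2],A[3] → [2,2,2,3,2,2,3,3,2]
j=4: A[4]=2 ≤ 2 → i=3, swap A[3],A[4] → [2,2,2,2,3,2,3,3,2]
j=5: A[5]=2 ≤ 2 → i=4, swap A[4],A[5] → [2,2,2,2,2,3,3,3,2]
j=6: A[6]=3 > 2 → no swap
j=7: A[7]=3 > 2 → no swap
final swap A[5],A[8] → [2,2,2,2,2,2,3,3,3]; return 5
p = 5; k-1 = 1 < 5 ⇒ left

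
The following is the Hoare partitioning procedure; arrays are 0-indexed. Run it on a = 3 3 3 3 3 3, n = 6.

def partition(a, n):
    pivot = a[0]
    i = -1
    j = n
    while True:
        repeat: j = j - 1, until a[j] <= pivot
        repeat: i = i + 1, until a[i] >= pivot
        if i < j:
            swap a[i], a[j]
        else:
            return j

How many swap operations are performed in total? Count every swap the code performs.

3

pivot = a[0] = 3; i = -1, j = 6
j→5 (a[5]=3≤3), i→0 (a[0]=3≥3); i<j, swap → 3 3 3 3 3 3
j→4 (a[4]=3≤3), i→1 (a[1]=3≥3); i<j, swap → 3 3 3 3 3 3
j→3 (a[3]=3≤3), i→2 (a[2]=3≥3); i<j, swap → 3 3 3 3 3 3
j→2, i→3; i≥j, return j=2. a = 3 3 3 3 3 3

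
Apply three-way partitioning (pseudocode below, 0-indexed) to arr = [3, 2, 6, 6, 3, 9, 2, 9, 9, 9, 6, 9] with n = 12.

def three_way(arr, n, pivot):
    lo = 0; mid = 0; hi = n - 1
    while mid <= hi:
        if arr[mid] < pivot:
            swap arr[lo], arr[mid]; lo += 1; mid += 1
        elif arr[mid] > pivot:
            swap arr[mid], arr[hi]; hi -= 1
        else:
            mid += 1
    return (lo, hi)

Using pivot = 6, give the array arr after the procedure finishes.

pivot = 6; lo=0, mid=0, hi=11
arr[mid]=3<6: swap arr[0],arr[0]; lo=1,mid=1 → [3, 2, 6, 6, 3, 9, 2, 9, 9, 9, 6, 9]
arr[mid]=2<6: swap arr[1],arr[1]; lo=2,mid=2 → [3, 2, 6, 6, 3, 9, 2, 9, 9, 9, 6, 9]
arr[mid]=6=6: mid=3
arr[mid]=6=6: mid=4
arr[mid]=3<6: swap arr[2],arr[4]; lo=3,mid=5 → [3, 2, 3, 6, 6, 9, 2, 9, 9, 9, 6, 9]
arr[mid]=9>6: swap arr[5],arr[11]; hi=10 → [3, 2, 3, 6, 6, 9, 2, 9, 9, 9, 6, 9]
arr[mid]=9>6: swap arr[5],arr[10]; hi=9 → [3, 2, 3, 6, 6, 6, 2, 9, 9, 9, 9, 9]
arr[mid]=6=6: mid=6
arr[mid]=2<6: swap arr[3],arr[6]; lo=4,mid=7 → [3, 2, 3, 2, 6, 6, 6, 9, 9, 9, 9, 9]
arr[mid]=9>6: swap arr[7],arr[9]; hi=8 → [3, 2, 3, 2, 6, 6, 6, 9, 9, 9, 9, 9]
arr[mid]=9>6: swap arr[7],arr[8]; hi=7 → [3, 2, 3, 2, 6, 6, 6, 9, 9, 9, 9, 9]
arr[mid]=9>6: swap arr[7],arr[7]; hi=6 → [3, 2, 3, 2, 6, 6, 6, 9, 9, 9, 9, 9]
end: lo=4, hi=6; arr = [3, 2, 3, 2, 6, 6, 6, 9, 9, 9, 9, 9]

[3, 2, 3, 2, 6, 6, 6, 9, 9, 9, 9, 9]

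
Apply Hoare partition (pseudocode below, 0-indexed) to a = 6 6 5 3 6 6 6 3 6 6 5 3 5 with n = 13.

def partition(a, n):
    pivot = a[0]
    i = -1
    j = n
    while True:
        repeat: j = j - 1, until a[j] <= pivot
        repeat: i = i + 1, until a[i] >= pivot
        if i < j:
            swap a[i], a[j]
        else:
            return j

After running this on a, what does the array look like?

5 3 5 3 5 6 6 3 6 6 6 6 6

pivot=6
j stops at 12 (5), i stops at 0 (6); swap ⇒ 5 6 5 3 6 6 6 3 6 6 5 3 6
j stops at 11 (3), i stops at 1 (6); swap ⇒ 5 3 5 3 6 6 6 3 6 6 5 6 6
j stops at 10 (5), i stops at 4 (6); swap ⇒ 5 3 5 3 5 6 6 3 6 6 6 6 6
j stops at 9 (6), i stops at 5 (6); swap ⇒ 5 3 5 3 5 6 6 3 6 6 6 6 6
j stops at 8 (6), i stops at 6 (6); swap ⇒ 5 3 5 3 5 6 6 3 6 6 6 6 6
j stops at 7, i stops at 8; i≥j ⇒ return 7. a=5 3 5 3 5 6 6 3 6 6 6 6 6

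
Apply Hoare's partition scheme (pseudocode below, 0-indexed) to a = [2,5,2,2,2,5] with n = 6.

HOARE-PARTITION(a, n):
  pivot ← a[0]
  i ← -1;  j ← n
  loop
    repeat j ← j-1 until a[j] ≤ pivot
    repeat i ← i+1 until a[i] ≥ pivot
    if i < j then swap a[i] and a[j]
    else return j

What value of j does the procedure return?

pivot = a[0] = 2; i = -1, j = 6
j→4 (a[4]=2≤2), i→0 (a[0]=2≥2); i<j, swap → [2,5,2,2,2,5]
j→3 (a[3]=2≤2), i→1 (a[1]=5≥2); i<j, swap → [2,2,2,5,2,5]
j→2, i→2; i≥j, return j=2. a = [2,2,2,5,2,5]

2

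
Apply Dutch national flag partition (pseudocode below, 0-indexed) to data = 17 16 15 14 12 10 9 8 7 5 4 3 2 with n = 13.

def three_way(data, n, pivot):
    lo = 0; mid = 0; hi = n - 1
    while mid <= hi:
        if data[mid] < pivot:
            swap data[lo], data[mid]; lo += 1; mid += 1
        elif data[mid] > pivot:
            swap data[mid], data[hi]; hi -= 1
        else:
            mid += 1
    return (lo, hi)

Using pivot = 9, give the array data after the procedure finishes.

2 3 4 5 7 8 9 10 12 14 15 16 17

lo=0 mid=0 hi=12
17>9: swap(0,12), hi=11 ⇒ 2 16 15 14 12 10 9 8 7 5 4 3 17
2<9: swap(0,0), lo=1 mid=1 ⇒ 2 16 15 14 12 10 9 8 7 5 4 3 17
16>9: swap(1,11), hi=10 ⇒ 2 3 15 14 12 10 9 8 7 5 4 16 17
3<9: swap(1,1), lo=2 mid=2 ⇒ 2 3 15 14 12 10 9 8 7 5 4 16 17
15>9: swap(2,10), hi=9 ⇒ 2 3 4 14 12 10 9 8 7 5 15 16 17
4<9: swap(2,2), lo=3 mid=3 ⇒ 2 3 4 14 12 10 9 8 7 5 15 16 17
14>9: swap(3,9), hi=8 ⇒ 2 3 4 5 12 10 9 8 7 14 15 16 17
5<9: swap(3,3), lo=4 mid=4 ⇒ 2 3 4 5 12 10 9 8 7 14 15 16 17
12>9: swap(4,8), hi=7 ⇒ 2 3 4 5 7 10 9 8 12 14 15 16 17
7<9: swap(4,4), lo=5 mid=5 ⇒ 2 3 4 5 7 10 9 8 12 14 15 16 17
10>9: swap(5,7), hi=6 ⇒ 2 3 4 5 7 8 9 10 12 14 15 16 17
8<9: swap(5,5), lo=6 mid=6 ⇒ 2 3 4 5 7 8 9 10 12 14 15 16 17
9=9: mid=7
done. lo=6 hi=6; data=2 3 4 5 7 8 9 10 12 14 15 16 17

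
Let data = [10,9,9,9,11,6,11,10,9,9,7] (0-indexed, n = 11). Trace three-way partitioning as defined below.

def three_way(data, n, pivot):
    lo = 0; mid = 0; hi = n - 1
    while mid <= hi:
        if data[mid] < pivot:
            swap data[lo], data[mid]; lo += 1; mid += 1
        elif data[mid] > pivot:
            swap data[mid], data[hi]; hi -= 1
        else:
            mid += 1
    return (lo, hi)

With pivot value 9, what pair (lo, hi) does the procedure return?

(2, 6)

pivot = 9; lo=0, mid=0, hi=10
data[mid]=10>9: swap data[0],data[10]; hi=9 → [7,9,9,9,11,6,11,10,9,9,10]
data[mid]=7<9: swap data[0],data[0]; lo=1,mid=1 → [7,9,9,9,11,6,11,10,9,9,10]
data[mid]=9=9: mid=2
data[mid]=9=9: mid=3
data[mid]=9=9: mid=4
data[mid]=11>9: swap data[4],data[9]; hi=8 → [7,9,9,9,9,6,11,10,9,11,10]
data[mid]=9=9: mid=5
data[mid]=6<9: swap data[1],data[5]; lo=2,mid=6 → [7,6,9,9,9,9,11,10,9,11,10]
data[mid]=11>9: swap data[6],data[8]; hi=7 → [7,6,9,9,9,9,9,10,11,11,10]
data[mid]=9=9: mid=7
data[mid]=10>9: swap data[7],data[7]; hi=6 → [7,6,9,9,9,9,9,10,11,11,10]
end: lo=2, hi=6; data = [7,6,9,9,9,9,9,10,11,11,10]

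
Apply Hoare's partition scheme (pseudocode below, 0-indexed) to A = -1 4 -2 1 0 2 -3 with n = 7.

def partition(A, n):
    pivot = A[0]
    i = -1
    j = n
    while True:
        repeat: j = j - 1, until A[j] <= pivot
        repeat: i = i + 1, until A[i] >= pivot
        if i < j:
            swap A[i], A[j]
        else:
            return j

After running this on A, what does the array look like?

-3 -2 4 1 0 2 -1

pivot=-1
j stops at 6 (-3), i stops at 0 (-1); swap ⇒ -3 4 -2 1 0 2 -1
j stops at 2 (-2), i stops at 1 (4); swap ⇒ -3 -2 4 1 0 2 -1
j stops at 1, i stops at 2; i≥j ⇒ return 1. A=-3 -2 4 1 0 2 -1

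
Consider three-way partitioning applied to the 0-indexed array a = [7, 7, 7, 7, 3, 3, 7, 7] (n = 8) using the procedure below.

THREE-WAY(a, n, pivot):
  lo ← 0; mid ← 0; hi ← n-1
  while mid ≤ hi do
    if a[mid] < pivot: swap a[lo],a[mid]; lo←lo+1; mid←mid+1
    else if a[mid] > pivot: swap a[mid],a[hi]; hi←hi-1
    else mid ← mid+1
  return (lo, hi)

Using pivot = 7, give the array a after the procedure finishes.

pivot = 7; lo=0, mid=0, hi=7
a[mid]=7=7: mid=1
a[mid]=7=7: mid=2
a[mid]=7=7: mid=3
a[mid]=7=7: mid=4
a[mid]=3<7: swap a[0],a[4]; lo=1,mid=5 → [3, 7, 7, 7, 7, 3, 7, 7]
a[mid]=3<7: swap a[1],a[5]; lo=2,mid=6 → [3, 3, 7, 7, 7, 7, 7, 7]
a[mid]=7=7: mid=7
a[mid]=7=7: mid=8
end: lo=2, hi=7; a = [3, 3, 7, 7, 7, 7, 7, 7]

[3, 3, 7, 7, 7, 7, 7, 7]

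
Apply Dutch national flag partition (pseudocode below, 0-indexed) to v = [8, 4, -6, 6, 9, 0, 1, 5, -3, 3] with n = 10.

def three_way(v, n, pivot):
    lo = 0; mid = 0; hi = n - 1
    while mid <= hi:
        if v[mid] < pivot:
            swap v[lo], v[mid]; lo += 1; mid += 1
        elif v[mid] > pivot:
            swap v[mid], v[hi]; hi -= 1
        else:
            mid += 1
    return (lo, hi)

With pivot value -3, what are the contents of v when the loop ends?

[-6, -3, 6, 9, 0, 1, 5, 4, 3, 8]

pivot = -3; lo=0, mid=0, hi=9
v[mid]=8>-3: swap v[0],v[9]; hi=8 → [3, 4, -6, 6, 9, 0, 1, 5, -3, 8]
v[mid]=3>-3: swap v[0],v[8]; hi=7 → [-3, 4, -6, 6, 9, 0, 1, 5, 3, 8]
v[mid]=-3=-3: mid=1
v[mid]=4>-3: swap v[1],v[7]; hi=6 → [-3, 5, -6, 6, 9, 0, 1, 4, 3, 8]
v[mid]=5>-3: swap v[1],v[6]; hi=5 → [-3, 1, -6, 6, 9, 0, 5, 4, 3, 8]
v[mid]=1>-3: swap v[1],v[5]; hi=4 → [-3, 0, -6, 6, 9, 1, 5, 4, 3, 8]
v[mid]=0>-3: swap v[1],v[4]; hi=3 → [-3, 9, -6, 6, 0, 1, 5, 4, 3, 8]
v[mid]=9>-3: swap v[1],v[3]; hi=2 → [-3, 6, -6, 9, 0, 1, 5, 4, 3, 8]
v[mid]=6>-3: swap v[1],v[2]; hi=1 → [-3, -6, 6, 9, 0, 1, 5, 4, 3, 8]
v[mid]=-6<-3: swap v[0],v[1]; lo=1,mid=2 → [-6, -3, 6, 9, 0, 1, 5, 4, 3, 8]
end: lo=1, hi=1; v = [-6, -3, 6, 9, 0, 1, 5, 4, 3, 8]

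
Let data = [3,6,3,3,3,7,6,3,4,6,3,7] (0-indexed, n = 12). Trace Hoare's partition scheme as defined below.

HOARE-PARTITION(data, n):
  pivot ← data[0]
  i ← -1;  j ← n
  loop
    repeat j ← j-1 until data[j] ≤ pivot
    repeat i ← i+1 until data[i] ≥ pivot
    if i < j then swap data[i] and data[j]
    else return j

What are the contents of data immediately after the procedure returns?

[3,3,3,3,3,7,6,6,4,6,3,7]

pivot = data[0] = 3; i = -1, j = 12
j→10 (data[10]=3≤3), i→0 (data[0]=3≥3); i<j, swap → [3,6,3,3,3,7,6,3,4,6,3,7]
j→7 (data[7]=3≤3), i→1 (data[1]=6≥3); i<j, swap → [3,3,3,3,3,7,6,6,4,6,3,7]
j→4 (data[4]=3≤3), i→2 (data[2]=3≥3); i<j, swap → [3,3,3,3,3,7,6,6,4,6,3,7]
j→3, i→3; i≥j, return j=3. data = [3,3,3,3,3,7,6,6,4,6,3,7]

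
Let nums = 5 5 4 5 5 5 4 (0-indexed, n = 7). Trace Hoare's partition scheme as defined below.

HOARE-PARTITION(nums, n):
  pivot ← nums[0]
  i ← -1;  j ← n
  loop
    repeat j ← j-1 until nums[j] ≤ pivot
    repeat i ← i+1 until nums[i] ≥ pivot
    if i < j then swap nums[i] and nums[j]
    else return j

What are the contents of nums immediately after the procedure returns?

4 5 4 5 5 5 5

pivot = nums[0] = 5; i = -1, j = 7
j→6 (nums[6]=4≤5), i→0 (nums[0]=5≥5); i<j, swap → 4 5 4 5 5 5 5
j→5 (nums[5]=5≤5), i→1 (nums[1]=5≥5); i<j, swap → 4 5 4 5 5 5 5
j→4 (nums[4]=5≤5), i→3 (nums[3]=5≥5); i<j, swap → 4 5 4 5 5 5 5
j→3, i→4; i≥j, return j=3. nums = 4 5 4 5 5 5 5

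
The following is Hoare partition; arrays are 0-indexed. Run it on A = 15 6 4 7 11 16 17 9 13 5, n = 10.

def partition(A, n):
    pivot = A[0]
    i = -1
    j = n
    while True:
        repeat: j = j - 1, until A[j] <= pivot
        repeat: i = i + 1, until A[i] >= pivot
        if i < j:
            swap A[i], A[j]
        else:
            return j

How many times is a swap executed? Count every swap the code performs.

3

pivot = A[0] = 15; i = -1, j = 10
j→9 (A[9]=5≤15), i→0 (A[0]=15≥15); i<j, swap → 5 6 4 7 11 16 17 9 13 15
j→8 (A[8]=13≤15), i→5 (A[5]=16≥15); i<j, swap → 5 6 4 7 11 13 17 9 16 15
j→7 (A[7]=9≤15), i→6 (A[6]=17≥15); i<j, swap → 5 6 4 7 11 13 9 17 16 15
j→6, i→7; i≥j, return j=6. A = 5 6 4 7 11 13 9 17 16 15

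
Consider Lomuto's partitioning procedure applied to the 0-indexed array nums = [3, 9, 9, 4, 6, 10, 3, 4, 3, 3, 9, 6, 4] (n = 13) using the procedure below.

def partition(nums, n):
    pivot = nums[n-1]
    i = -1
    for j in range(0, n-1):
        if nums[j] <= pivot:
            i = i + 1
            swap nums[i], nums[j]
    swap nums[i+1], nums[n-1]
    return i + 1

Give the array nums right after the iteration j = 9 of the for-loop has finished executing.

[3, 4, 3, 4, 3, 3, 9, 9, 6, 10, 9, 6, 4]

pivot = nums[12] = 4; i = -1
j=0: nums[0]=3 ≤ 4 → i=0, swap nums[0],nums[0] (no change) → [3, 9, 9, 4, 6, 10, 3, 4, 3, 3, 9, 6, 4]
j=1: nums[1]=9 > 4 → no swap
j=2: nums[2]=9 > 4 → no swap
j=3: nums[3]=4 ≤ 4 → i=1, swap nums[1],nums[3] → [3, 4, 9, 9, 6, 10, 3, 4, 3, 3, 9, 6, 4]
j=4: nums[4]=6 > 4 → no swap
j=5: nums[5]=10 > 4 → no swap
j=6: nums[6]=3 ≤ 4 → i=2, swap nums[2],nums[6] → [3, 4, 3, 9, 6, 10, 9, 4, 3, 3, 9, 6, 4]
j=7: nums[7]=4 ≤ 4 → i=3, swap nums[3],nums[7] → [3, 4, 3, 4, 6, 10, 9, 9, 3, 3, 9, 6, 4]
j=8: nums[8]=3 ≤ 4 → i=4, swap nums[4],nums[8] → [3, 4, 3, 4, 3, 10, 9, 9, 6, 3, 9, 6, 4]
j=9: nums[9]=3 ≤ 4 → i=5, swap nums[5],nums[9] → [3, 4, 3, 4, 3, 3, 9, 9, 6, 10, 9, 6, 4]
(after j=9) nums = [3, 4, 3, 4, 3, 3, 9, 9, 6, 10, 9, 6, 4]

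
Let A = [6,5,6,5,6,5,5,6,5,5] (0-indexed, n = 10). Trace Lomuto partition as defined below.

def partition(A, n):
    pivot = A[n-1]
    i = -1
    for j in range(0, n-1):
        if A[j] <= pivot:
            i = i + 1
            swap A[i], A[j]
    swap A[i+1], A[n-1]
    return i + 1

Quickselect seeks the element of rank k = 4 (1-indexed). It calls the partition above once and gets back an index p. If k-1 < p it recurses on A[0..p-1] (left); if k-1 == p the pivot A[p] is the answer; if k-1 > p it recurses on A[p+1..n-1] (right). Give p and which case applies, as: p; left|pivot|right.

pivot = A[9] = 5; i = -1
j=0: A[0]=6 > 5 → no swap
j=1: A[1]=5 ≤ 5 → i=0, swap A[0],A[1] → [5,6,6,5,6,5,5,6,5,5]
j=2: A[2]=6 > 5 → no swap
j=3: A[3]=5 ≤ 5 → i=1, swap A[1],A[3] → [5,5,6,6,6,5,5,6,5,5]
j=4: A[4]=6 > 5 → no swap
j=5: A[5]=5 ≤ 5 → i=2, swap A[2],A[5] → [5,5,5,6,6,6,5,6,5,5]
j=6: A[6]=5 ≤ 5 → i=3, swap A[3],A[6] → [5,5,5,5,6,6,6,6,5,5]
j=7: A[7]=6 > 5 → no swap
j=8: A[8]=5 ≤ 5 → i=4, swap A[4],A[8] → [5,5,5,5,5,6,6,6,6,5]
final swap A[5],A[9] → [5,5,5,5,5,5,6,6,6,6]; return 5
p = 5; k-1 = 3 < 5 ⇒ left

5; left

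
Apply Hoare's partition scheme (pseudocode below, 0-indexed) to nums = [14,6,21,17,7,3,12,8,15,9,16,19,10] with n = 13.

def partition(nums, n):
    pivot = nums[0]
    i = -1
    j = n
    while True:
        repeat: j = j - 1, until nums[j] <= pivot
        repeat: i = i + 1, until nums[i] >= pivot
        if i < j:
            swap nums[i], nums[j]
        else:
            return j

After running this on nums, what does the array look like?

[10,6,9,8,7,3,12,17,15,21,16,19,14]

pivot=14
j stops at 12 (10), i stops at 0 (14); swap ⇒ [10,6,21,17,7,3,12,8,15,9,16,19,14]
j stops at 9 (9), i stops at 2 (21); swap ⇒ [10,6,9,17,7,3,12,8,15,21,16,19,14]
j stops at 7 (8), i stops at 3 (17); swap ⇒ [10,6,9,8,7,3,12,17,15,21,16,19,14]
j stops at 6, i stops at 7; i≥j ⇒ return 6. nums=[10,6,9,8,7,3,12,17,15,21,16,19,14]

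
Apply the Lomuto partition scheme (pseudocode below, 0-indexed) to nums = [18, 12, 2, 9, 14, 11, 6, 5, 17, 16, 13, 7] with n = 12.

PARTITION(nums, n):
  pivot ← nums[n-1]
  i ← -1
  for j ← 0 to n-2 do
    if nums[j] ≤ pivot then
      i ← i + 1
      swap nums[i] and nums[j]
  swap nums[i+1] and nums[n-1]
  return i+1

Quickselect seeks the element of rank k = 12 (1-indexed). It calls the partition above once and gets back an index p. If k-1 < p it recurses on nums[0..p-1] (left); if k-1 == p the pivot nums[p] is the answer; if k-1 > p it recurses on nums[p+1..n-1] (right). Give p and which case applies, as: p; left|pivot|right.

3; right

pivot = nums[11] = 7; i = -1
j=0: nums[0]=18 > 7 → no swap
j=1: nums[1]=12 > 7 → no swap
j=2: nums[2]=2 ≤ 7 → i=0, swap nums[0],nums[2] → [2, 12, 18, 9, 14, 11, 6, 5, 17, 16, 13, 7]
j=3: nums[3]=9 > 7 → no swap
j=4: nums[4]=14 > 7 → no swap
j=5: nums[5]=11 > 7 → no swap
j=6: nums[6]=6 ≤ 7 → i=1, swap nums[1],nums[6] → [2, 6, 18, 9, 14, 11, 12, 5, 17, 16, 13, 7]
j=7: nums[7]=5 ≤ 7 → i=2, swap nums[2],nums[7] → [2, 6, 5, 9, 14, 11, 12, 18, 17, 16, 13, 7]
j=8: nums[8]=17 > 7 → no swap
j=9: nums[9]=16 > 7 → no swap
j=10: nums[10]=13 > 7 → no swap
final swap nums[3],nums[11] → [2, 6, 5, 7, 14, 11, 12, 18, 17, 16, 13, 9]; return 3
p = 3; k-1 = 11 > 3 ⇒ right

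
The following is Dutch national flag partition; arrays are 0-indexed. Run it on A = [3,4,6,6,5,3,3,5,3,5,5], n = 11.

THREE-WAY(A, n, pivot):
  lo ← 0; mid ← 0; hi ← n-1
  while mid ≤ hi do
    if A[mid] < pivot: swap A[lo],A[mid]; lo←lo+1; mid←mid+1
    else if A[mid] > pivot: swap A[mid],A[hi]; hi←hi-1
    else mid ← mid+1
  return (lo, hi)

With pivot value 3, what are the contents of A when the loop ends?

pivot = 3; lo=0, mid=0, hi=10
A[mid]=3=3: mid=1
A[mid]=4>3: swap A[1],A[10]; hi=9 → [3,5,6,6,5,3,3,5,3,5,4]
A[mid]=5>3: swap A[1],A[9]; hi=8 → [3,5,6,6,5,3,3,5,3,5,4]
A[mid]=5>3: swap A[1],A[8]; hi=7 → [3,3,6,6,5,3,3,5,5,5,4]
A[mid]=3=3: mid=2
A[mid]=6>3: swap A[2],A[7]; hi=6 → [3,3,5,6,5,3,3,6,5,5,4]
A[mid]=5>3: swap A[2],A[6]; hi=5 → [3,3,3,6,5,3,5,6,5,5,4]
A[mid]=3=3: mid=3
A[mid]=6>3: swap A[3],A[5]; hi=4 → [3,3,3,3,5,6,5,6,5,5,4]
A[mid]=3=3: mid=4
A[mid]=5>3: swap A[4],A[4]; hi=3 → [3,3,3,3,5,6,5,6,5,5,4]
end: lo=0, hi=3; A = [3,3,3,3,5,6,5,6,5,5,4]

[3,3,3,3,5,6,5,6,5,5,4]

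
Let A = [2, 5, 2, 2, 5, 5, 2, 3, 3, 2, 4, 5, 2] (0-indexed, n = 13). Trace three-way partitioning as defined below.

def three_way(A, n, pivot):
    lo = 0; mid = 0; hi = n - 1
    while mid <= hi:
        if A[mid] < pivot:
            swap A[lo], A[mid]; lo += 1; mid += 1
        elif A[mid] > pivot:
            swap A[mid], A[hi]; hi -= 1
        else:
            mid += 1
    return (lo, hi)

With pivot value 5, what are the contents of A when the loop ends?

[2, 2, 2, 2, 3, 3, 2, 4, 2, 5, 5, 5, 5]

lo=0 mid=0 hi=12
2<5: swap(0,0), lo=1 mid=1 ⇒ [2, 5, 2, 2, 5, 5, 2, 3, 3, 2, 4, 5, 2]
5=5: mid=2
2<5: swap(1,2), lo=2 mid=3 ⇒ [2, 2, 5, 2, 5, 5, 2, 3, 3, 2, 4, 5, 2]
2<5: swap(2,3), lo=3 mid=4 ⇒ [2, 2, 2, 5, 5, 5, 2, 3, 3, 2, 4, 5, 2]
5=5: mid=5
5=5: mid=6
2<5: swap(3,6), lo=4 mid=7 ⇒ [2, 2, 2, 2, 5, 5, 5, 3, 3, 2, 4, 5, 2]
3<5: swap(4,7), lo=5 mid=8 ⇒ [2, 2, 2, 2, 3, 5, 5, 5, 3, 2, 4, 5, 2]
3<5: swap(5,8), lo=6 mid=9 ⇒ [2, 2, 2, 2, 3, 3, 5, 5, 5, 2, 4, 5, 2]
2<5: swap(6,9), lo=7 mid=10 ⇒ [2, 2, 2, 2, 3, 3, 2, 5, 5, 5, 4, 5, 2]
4<5: swap(7,10), lo=8 mid=11 ⇒ [2, 2, 2, 2, 3, 3, 2, 4, 5, 5, 5, 5, 2]
5=5: mid=12
2<5: swap(8,12), lo=9 mid=13 ⇒ [2, 2, 2, 2, 3, 3, 2, 4, 2, 5, 5, 5, 5]
done. lo=9 hi=12; A=[2, 2, 2, 2, 3, 3, 2, 4, 2, 5, 5, 5, 5]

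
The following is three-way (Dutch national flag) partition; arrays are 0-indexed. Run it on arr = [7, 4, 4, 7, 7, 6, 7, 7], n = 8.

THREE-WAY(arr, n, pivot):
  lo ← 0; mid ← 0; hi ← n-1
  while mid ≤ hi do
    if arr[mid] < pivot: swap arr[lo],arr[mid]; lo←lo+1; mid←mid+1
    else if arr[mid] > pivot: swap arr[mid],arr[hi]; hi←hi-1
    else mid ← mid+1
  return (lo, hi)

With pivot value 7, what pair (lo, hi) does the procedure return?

(3, 7)

lo=0 mid=0 hi=7
7=7: mid=1
4<7: swap(0,1), lo=1 mid=2 ⇒ [4, 7, 4, 7, 7, 6, 7, 7]
4<7: swap(1,2), lo=2 mid=3 ⇒ [4, 4, 7, 7, 7, 6, 7, 7]
7=7: mid=4
7=7: mid=5
6<7: swap(2,5), lo=3 mid=6 ⇒ [4, 4, 6, 7, 7, 7, 7, 7]
7=7: mid=7
7=7: mid=8
done. lo=3 hi=7; arr=[4, 4, 6, 7, 7, 7, 7, 7]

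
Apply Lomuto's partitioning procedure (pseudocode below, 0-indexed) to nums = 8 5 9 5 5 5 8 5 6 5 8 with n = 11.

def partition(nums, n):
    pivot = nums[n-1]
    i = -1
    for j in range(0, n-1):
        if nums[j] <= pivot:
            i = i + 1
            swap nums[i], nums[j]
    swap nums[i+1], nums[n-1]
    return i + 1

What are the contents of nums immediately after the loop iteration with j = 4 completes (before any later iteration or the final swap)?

8 5 5 5 9 5 8 5 6 5 8

pivot = nums[10] = 8; i = -1
j=0: nums[0]=8 ≤ 8 → i=0, swap nums[0],nums[0] (no change) → 8 5 9 5 5 5 8 5 6 5 8
j=1: nums[1]=5 ≤ 8 → i=1, swap nums[1],nums[1] (no change) → 8 5 9 5 5 5 8 5 6 5 8
j=2: nums[2]=9 > 8 → no swap
j=3: nums[3]=5 ≤ 8 → i=2, swap nums[2],nums[3] → 8 5 5 9 5 5 8 5 6 5 8
j=4: nums[4]=5 ≤ 8 → i=3, swap nums[3],nums[4] → 8 5 5 5 9 5 8 5 6 5 8
(after j=4) nums = 8 5 5 5 9 5 8 5 6 5 8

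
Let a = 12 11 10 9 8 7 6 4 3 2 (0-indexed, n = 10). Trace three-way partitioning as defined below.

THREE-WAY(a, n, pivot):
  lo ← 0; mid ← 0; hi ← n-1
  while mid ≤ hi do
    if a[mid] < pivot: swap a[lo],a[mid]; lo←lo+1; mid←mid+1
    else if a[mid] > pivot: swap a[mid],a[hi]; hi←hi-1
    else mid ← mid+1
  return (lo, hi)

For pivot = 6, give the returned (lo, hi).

pivot = 6; lo=0, mid=0, hi=9
a[mid]=12>6: swap a[0],a[9]; hi=8 → 2 11 10 9 8 7 6 4 3 12
a[mid]=2<6: swap a[0],a[0]; lo=1,mid=1 → 2 11 10 9 8 7 6 4 3 12
a[mid]=11>6: swap a[1],a[8]; hi=7 → 2 3 10 9 8 7 6 4 11 12
a[mid]=3<6: swap a[1],a[1]; lo=2,mid=2 → 2 3 10 9 8 7 6 4 11 12
a[mid]=10>6: swap a[2],a[7]; hi=6 → 2 3 4 9 8 7 6 10 11 12
a[mid]=4<6: swap a[2],a[2]; lo=3,mid=3 → 2 3 4 9 8 7 6 10 11 12
a[mid]=9>6: swap a[3],a[6]; hi=5 → 2 3 4 6 8 7 9 10 11 12
a[mid]=6=6: mid=4
a[mid]=8>6: swap a[4],a[5]; hi=4 → 2 3 4 6 7 8 9 10 11 12
a[mid]=7>6: swap a[4],a[4]; hi=3 → 2 3 4 6 7 8 9 10 11 12
end: lo=3, hi=3; a = 2 3 4 6 7 8 9 10 11 12

(3, 3)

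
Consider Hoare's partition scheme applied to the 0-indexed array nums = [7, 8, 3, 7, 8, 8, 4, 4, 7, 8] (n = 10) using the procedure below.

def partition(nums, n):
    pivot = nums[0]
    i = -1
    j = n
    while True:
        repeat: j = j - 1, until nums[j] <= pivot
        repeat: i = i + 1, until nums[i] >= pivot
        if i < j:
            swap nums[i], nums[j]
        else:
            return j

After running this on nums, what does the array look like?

[7, 4, 3, 4, 8, 8, 7, 8, 7, 8]

pivot = nums[0] = 7; i = -1, j = 10
j→8 (nums[8]=7≤7), i→0 (nums[0]=7≥7); i<j, swap → [7, 8, 3, 7, 8, 8, 4, 4, 7, 8]
j→7 (nums[7]=4≤7), i→1 (nums[1]=8≥7); i<j, swap → [7, 4, 3, 7, 8, 8, 4, 8, 7, 8]
j→6 (nums[6]=4≤7), i→3 (nums[3]=7≥7); i<j, swap → [7, 4, 3, 4, 8, 8, 7, 8, 7, 8]
j→3, i→4; i≥j, return j=3. nums = [7, 4, 3, 4, 8, 8, 7, 8, 7, 8]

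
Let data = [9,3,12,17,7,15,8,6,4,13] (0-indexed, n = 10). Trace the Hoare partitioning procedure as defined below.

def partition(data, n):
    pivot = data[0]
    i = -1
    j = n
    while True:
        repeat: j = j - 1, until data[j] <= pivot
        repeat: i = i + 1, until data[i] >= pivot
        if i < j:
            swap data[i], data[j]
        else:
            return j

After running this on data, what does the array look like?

pivot = data[0] = 9; i = -1, j = 10
j→8 (data[8]=4≤9), i→0 (data[0]=9≥9); i<j, swap → [4,3,12,17,7,15,8,6,9,13]
j→7 (data[7]=6≤9), i→2 (data[2]=12≥9); i<j, swap → [4,3,6,17,7,15,8,12,9,13]
j→6 (data[6]=8≤9), i→3 (data[3]=17≥9); i<j, swap → [4,3,6,8,7,15,17,12,9,13]
j→4, i→5; i≥j, return j=4. data = [4,3,6,8,7,15,17,12,9,13]

[4,3,6,8,7,15,17,12,9,13]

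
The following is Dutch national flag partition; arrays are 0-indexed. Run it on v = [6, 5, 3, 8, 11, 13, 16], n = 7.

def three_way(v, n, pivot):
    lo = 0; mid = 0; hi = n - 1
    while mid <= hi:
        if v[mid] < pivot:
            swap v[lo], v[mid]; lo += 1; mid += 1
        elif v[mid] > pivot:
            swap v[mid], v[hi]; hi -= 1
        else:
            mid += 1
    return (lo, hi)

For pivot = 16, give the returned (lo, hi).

lo=0 mid=0 hi=6
6<16: swap(0,0), lo=1 mid=1 ⇒ [6, 5, 3, 8, 11, 13, 16]
5<16: swap(1,1), lo=2 mid=2 ⇒ [6, 5, 3, 8, 11, 13, 16]
3<16: swap(2,2), lo=3 mid=3 ⇒ [6, 5, 3, 8, 11, 13, 16]
8<16: swap(3,3), lo=4 mid=4 ⇒ [6, 5, 3, 8, 11, 13, 16]
11<16: swap(4,4), lo=5 mid=5 ⇒ [6, 5, 3, 8, 11, 13, 16]
13<16: swap(5,5), lo=6 mid=6 ⇒ [6, 5, 3, 8, 11, 13, 16]
16=16: mid=7
done. lo=6 hi=6; v=[6, 5, 3, 8, 11, 13, 16]

(6, 6)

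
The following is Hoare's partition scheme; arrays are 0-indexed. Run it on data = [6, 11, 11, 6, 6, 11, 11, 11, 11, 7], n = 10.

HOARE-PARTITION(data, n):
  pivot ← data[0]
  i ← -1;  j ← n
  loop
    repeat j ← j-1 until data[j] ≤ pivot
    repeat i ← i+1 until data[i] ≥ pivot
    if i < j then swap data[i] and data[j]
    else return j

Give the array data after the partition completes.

[6, 6, 11, 11, 6, 11, 11, 11, 11, 7]

pivot=6
j stops at 4 (6), i stops at 0 (6); swap ⇒ [6, 11, 11, 6, 6, 11, 11, 11, 11, 7]
j stops at 3 (6), i stops at 1 (11); swap ⇒ [6, 6, 11, 11, 6, 11, 11, 11, 11, 7]
j stops at 1, i stops at 2; i≥j ⇒ return 1. data=[6, 6, 11, 11, 6, 11, 11, 11, 11, 7]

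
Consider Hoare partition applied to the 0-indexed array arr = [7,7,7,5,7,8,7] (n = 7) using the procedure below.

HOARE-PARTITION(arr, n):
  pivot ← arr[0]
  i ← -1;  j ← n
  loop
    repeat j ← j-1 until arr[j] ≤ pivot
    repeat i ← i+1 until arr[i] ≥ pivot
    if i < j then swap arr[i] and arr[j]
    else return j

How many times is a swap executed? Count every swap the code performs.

pivot=7
j stops at 6 (7), i stops at 0 (7); swap ⇒ [7,7,7,5,7,8,7]
j stops at 4 (7), i stops at 1 (7); swap ⇒ [7,7,7,5,7,8,7]
j stops at 3 (5), i stops at 2 (7); swap ⇒ [7,7,5,7,7,8,7]
j stops at 2, i stops at 3; i≥j ⇒ return 2. arr=[7,7,5,7,7,8,7]

3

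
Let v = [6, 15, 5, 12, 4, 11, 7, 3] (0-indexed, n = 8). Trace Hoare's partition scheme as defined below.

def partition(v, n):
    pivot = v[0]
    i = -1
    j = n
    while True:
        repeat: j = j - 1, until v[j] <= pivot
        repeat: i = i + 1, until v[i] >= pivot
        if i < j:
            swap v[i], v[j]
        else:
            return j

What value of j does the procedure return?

pivot = v[0] = 6; i = -1, j = 8
j→7 (v[7]=3≤6), i→0 (v[0]=6≥6); i<j, swap → [3, 15, 5, 12, 4, 11, 7, 6]
j→4 (v[4]=4≤6), i→1 (v[1]=15≥6); i<j, swap → [3, 4, 5, 12, 15, 11, 7, 6]
j→2, i→3; i≥j, return j=2. v = [3, 4, 5, 12, 15, 11, 7, 6]

2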